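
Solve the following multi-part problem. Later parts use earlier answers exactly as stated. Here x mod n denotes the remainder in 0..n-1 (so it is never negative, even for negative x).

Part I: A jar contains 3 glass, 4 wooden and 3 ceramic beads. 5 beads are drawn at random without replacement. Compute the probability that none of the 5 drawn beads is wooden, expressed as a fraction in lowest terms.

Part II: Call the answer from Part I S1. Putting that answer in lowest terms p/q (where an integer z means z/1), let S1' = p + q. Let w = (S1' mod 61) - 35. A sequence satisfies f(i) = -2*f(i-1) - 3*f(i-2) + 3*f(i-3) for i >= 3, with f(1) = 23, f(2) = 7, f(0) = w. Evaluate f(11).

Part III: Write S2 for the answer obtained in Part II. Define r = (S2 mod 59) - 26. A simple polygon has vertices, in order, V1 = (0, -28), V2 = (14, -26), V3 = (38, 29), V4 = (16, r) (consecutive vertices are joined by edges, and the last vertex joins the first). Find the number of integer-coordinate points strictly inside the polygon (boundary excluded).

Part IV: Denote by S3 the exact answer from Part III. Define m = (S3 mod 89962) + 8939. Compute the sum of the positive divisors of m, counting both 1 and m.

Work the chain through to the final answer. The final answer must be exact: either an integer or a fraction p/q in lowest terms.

Part I: total draws C(10,5) = 252; favorable C(6,5) = 6; P = 1/42; answer 1/42
Part II: S1 = 1/42; threaded value p + q = 43; w = 8; f(3) = -2*(7) - 3*(23) + 3*(8) = -59; iterating: f(3)=-59, f(4)=166, f(5)=-134, f(6)=-407, f(7)=1714, f(8)=-2609, f(9)=-1145, f(10)=15259, f(11)=-34910; answer -34910
Part III: S2 = -34910; r = -8; cross terms: (0*-26 - 14*-28)=392, (14*29 - 38*-26)=1394, (38*-8 - 16*29)=-768, (16*-28 - 0*-8)=-448; twice the area = |570| = 570; area = 285; boundary points = 2 + 1 + 1 + 4 = 8; strictly interior points = area - boundary/2 + 1 = 282; answer 282
Part IV: S3 = 282; m = 9221; 9221 is prime, so its only divisors are 1 and 9221; sigma = 1 + 9221 = 9222; answer 9222

9222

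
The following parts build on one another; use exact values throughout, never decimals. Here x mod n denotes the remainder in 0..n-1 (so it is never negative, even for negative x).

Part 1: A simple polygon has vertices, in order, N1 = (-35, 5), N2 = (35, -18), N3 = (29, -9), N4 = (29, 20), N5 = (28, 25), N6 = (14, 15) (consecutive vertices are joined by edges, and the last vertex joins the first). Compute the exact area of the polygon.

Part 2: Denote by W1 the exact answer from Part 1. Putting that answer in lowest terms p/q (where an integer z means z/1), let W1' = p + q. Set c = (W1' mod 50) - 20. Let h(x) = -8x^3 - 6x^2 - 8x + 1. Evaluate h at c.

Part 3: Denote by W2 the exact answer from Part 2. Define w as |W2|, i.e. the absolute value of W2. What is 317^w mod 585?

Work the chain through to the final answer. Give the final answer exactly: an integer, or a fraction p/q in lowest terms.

122

Part 1: cross terms: (-35*-18 - 35*5)=455, (35*-9 - 29*-18)=207, (29*20 - 29*-9)=841, (29*25 - 28*20)=165, (28*15 - 14*25)=70, (14*5 - -35*15)=595; twice the area = |2333| = 2333; area = 2333/2; answer 2333/2
Part 2: W1 = 2333/2; threaded value p + q = 2335; c = 15; -8*(15)^3 - 6*(15)^2 - 8*(15)^1 + 1 = (-27000) + (-1350) + (-120) + (1) = -28469; answer -28469
Part 3: W2 = -28469; w = 28469; squarings mod 585: 317^1=317, 317^2=454, 317^4=196, 317^8=391, 317^16=196, 317^32=391, 317^64=196, 317^128=391, 317^256=196, 317^512=391, 317^1024=196, 317^2048=391, 317^4096=196, 317^8192=391, 317^16384=196; 317^28469 = 317^1 * 317^4 * 317^16 * 317^32 * 317^256 * 317^512 * 317^1024 * 317^2048 * 317^8192 * 317^16384 = 122 (mod 585); answer 122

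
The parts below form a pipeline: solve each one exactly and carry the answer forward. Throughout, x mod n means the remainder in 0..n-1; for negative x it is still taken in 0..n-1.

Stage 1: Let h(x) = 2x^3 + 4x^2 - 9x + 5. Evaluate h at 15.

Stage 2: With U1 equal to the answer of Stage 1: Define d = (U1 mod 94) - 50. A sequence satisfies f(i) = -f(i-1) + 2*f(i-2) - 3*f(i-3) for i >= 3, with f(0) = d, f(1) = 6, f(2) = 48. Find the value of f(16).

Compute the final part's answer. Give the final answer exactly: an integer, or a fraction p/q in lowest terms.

-2351520

Stage 1: 2*(15)^3 + 4*(15)^2 - 9*(15)^1 + 5 = (6750) + (900) + (-135) + (5) = 7520; answer 7520
Stage 2: U1 = 7520; d = -50; f(3) = -1*(48) + 2*(6) - 3*(-50) = 114; iterating: f(3)=114, f(4)=-36, f(5)=120, f(6)=-534, f(7)=882, f(8)=-2310, f(9)=5676, f(10)=-12942, f(11)=31224, f(12)=-74136, f(13)=175410, f(14)=-417354, f(15)=990582, f(16)=-2351520; answer -2351520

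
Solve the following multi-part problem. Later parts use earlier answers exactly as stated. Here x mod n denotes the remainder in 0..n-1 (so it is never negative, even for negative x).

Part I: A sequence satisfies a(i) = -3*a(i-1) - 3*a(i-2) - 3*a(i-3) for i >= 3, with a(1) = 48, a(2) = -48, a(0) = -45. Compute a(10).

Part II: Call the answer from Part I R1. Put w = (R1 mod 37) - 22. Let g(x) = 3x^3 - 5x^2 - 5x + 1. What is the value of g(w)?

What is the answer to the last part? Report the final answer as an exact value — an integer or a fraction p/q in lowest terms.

-5

Part I: a(3) = -3*(-48) - 3*(48) - 3*(-45) = 135; iterating: a(3)=135, a(4)=-405, a(5)=954, a(6)=-2052, a(7)=4509, a(8)=-10233, a(9)=23328, a(10)=-52812; answer -52812
Part II: R1 = -52812; w = 2; 3*(2)^3 - 5*(2)^2 - 5*(2)^1 + 1 = (24) + (-20) + (-10) + (1) = -5; answer -5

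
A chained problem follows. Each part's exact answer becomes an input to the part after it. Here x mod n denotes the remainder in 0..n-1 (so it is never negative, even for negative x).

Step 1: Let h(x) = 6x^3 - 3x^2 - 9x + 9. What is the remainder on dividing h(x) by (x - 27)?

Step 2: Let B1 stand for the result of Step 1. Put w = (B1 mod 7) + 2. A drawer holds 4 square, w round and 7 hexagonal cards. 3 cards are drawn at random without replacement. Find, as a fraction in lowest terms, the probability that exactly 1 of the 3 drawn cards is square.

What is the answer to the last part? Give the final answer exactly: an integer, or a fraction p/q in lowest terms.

Step 1: remainder = value at the root: 6*(27)^3 - 3*(27)^2 - 9*(27)^1 + 9 = (118098) + (-2187) + (-243) + (9) = 115677; answer 115677
Step 2: B1 = 115677; w = 4; total draws C(15,3) = 455; favorable C(4,1)*C(11,2) = 220; P = 44/91; answer 44/91

44/91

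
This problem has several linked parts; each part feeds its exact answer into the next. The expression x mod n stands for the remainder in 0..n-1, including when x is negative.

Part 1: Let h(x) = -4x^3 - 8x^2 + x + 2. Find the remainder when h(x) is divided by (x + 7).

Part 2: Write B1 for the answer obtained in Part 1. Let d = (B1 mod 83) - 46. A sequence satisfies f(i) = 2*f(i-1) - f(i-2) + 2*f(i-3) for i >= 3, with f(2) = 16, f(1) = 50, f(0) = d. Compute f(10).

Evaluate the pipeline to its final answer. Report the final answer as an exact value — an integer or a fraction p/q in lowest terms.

Part 1: remainder = value at the root: -4*(-7)^3 - 8*(-7)^2 + 1*(-7)^1 + 2 = (1372) + (-392) + (-7) + (2) = 975; answer 975
Part 2: B1 = 975; d = 16; f(3) = 2*(16) - 1*(50) + 2*(16) = 14; iterating: f(3)=14, f(4)=112, f(5)=242, f(6)=400, f(7)=782, f(8)=1648, f(9)=3314, f(10)=6544; answer 6544

6544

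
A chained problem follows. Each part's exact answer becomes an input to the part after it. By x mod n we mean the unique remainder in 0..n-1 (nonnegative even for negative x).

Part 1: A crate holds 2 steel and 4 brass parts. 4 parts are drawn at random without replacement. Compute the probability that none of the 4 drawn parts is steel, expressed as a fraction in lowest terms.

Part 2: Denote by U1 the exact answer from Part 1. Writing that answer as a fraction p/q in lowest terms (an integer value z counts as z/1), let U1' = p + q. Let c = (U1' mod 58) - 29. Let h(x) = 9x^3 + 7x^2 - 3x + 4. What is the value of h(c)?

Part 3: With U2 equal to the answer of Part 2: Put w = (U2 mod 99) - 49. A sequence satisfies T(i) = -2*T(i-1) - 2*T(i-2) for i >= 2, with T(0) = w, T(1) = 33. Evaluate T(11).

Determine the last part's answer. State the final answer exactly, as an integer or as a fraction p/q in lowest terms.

Part 1: total draws C(6,4) = 15; favorable C(4,4) = 1; P = 1/15; answer 1/15
Part 2: U1 = 1/15; threaded value p + q = 16; c = -13; 9*(-13)^3 + 7*(-13)^2 - 3*(-13)^1 + 4 = (-19773) + (1183) + (39) + (4) = -18547; answer -18547
Part 3: U2 = -18547; w = 16; T(2) = -2*(33) - 2*(16) = -98; iterating: T(2)=-98, T(3)=130, T(4)=-64, T(5)=-132, T(6)=392, T(7)=-520, T(8)=256, T(9)=528, T(10)=-1568, T(11)=2080; answer 2080

2080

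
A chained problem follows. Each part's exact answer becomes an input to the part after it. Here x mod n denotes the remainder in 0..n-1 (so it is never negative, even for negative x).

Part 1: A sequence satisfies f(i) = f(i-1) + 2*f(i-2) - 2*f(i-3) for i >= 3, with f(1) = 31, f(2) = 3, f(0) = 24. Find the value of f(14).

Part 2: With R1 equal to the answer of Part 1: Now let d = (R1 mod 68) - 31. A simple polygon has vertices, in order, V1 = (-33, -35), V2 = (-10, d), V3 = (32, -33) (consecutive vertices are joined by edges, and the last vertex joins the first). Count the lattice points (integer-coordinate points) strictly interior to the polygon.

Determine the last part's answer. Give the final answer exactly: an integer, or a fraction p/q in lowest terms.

Part 1: f(3) = 1*(3) + 2*(31) - 2*(24) = 17; iterating: f(3)=17, f(4)=-39, f(5)=-11, f(6)=-123, f(7)=-67, f(8)=-291, f(9)=-179, f(10)=-627, f(11)=-403, f(12)=-1299, f(13)=-851, f(14)=-2643; answer -2643
Part 2: R1 = -2643; d = -22; cross terms: (-33*-22 - -10*-35)=376, (-10*-33 - 32*-22)=1034, (32*-35 - -33*-33)=-2209; twice the area = |-799| = 799; area = 799/2; boundary points = 1 + 1 + 1 = 3; strictly interior points = area - boundary/2 + 1 = 399; answer 399

399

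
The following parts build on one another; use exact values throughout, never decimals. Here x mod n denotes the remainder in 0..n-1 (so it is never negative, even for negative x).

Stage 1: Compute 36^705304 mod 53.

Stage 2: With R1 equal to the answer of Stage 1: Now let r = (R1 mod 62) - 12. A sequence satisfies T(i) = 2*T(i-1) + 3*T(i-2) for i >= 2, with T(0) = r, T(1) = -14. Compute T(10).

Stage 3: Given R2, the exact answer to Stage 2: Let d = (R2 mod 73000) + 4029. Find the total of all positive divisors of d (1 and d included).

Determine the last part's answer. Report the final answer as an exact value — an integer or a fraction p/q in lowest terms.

64896

Stage 1: squarings mod 53: 36^1=36, 36^2=24, 36^4=46, 36^8=49, 36^16=16, 36^32=44, 36^64=28, 36^128=42, 36^256=15, 36^512=13, 36^1024=10, 36^2048=47, 36^4096=36, 36^8192=24, 36^16384=46, 36^32768=49, 36^65536=16, 36^131072=44, 36^262144=28, 36^524288=42; 36^705304 = 36^8 * 36^16 * 36^256 * 36^512 * 36^16384 * 36^32768 * 36^131072 * 36^524288 = 24 (mod 53); answer 24
Stage 2: R1 = 24; r = 12; T(2) = 2*(-14) + 3*(12) = 8; iterating: T(2)=8, T(3)=-26, T(4)=-28, T(5)=-134, T(6)=-352, T(7)=-1106, T(8)=-3268, T(9)=-9854, T(10)=-29512; answer -29512
Stage 3: R2 = -29512; d = 47517; 47517 = 3 * 47 * 337; sigma = (1 + 3) * (1 + 47) * (1 + 337) = 4 * 48 * 338 = 64896; answer 64896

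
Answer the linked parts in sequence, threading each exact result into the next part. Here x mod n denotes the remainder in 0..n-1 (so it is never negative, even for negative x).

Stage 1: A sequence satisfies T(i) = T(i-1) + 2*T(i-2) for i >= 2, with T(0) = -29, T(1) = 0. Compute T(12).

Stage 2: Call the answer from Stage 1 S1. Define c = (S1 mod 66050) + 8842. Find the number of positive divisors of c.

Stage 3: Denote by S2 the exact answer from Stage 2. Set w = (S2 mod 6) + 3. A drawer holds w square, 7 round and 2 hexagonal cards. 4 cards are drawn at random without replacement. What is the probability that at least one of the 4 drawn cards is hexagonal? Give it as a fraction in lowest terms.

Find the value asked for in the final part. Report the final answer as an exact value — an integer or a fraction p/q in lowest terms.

Stage 1: T(2) = 1*(0) + 2*(-29) = -58; iterating: T(2)=-58, T(3)=-58, T(4)=-174, T(5)=-290, T(6)=-638, T(7)=-1218, T(8)=-2494, T(9)=-4930, T(10)=-9918, T(11)=-19778, T(12)=-39614; answer -39614
Stage 2: S1 = -39614; c = 35278; 35278 = 2 * 31 * 569; number of divisors = (1+1) * (1+1) * (1+1) = 8; answer 8
Stage 3: S2 = 8; w = 5; total draws C(14,4) = 1001; complement C(12,4) = 495; favorable 1001 - 495 = 506; P = 46/91; answer 46/91

46/91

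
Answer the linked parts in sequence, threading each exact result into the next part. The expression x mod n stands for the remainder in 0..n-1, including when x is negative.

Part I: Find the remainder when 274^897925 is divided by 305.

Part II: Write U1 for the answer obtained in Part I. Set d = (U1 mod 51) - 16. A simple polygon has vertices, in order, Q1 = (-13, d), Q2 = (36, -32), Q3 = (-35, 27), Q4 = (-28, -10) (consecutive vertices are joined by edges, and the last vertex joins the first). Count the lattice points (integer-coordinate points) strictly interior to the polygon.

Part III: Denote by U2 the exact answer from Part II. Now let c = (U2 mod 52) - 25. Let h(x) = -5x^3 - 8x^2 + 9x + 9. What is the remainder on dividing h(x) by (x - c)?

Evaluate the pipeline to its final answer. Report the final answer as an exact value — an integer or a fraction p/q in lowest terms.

26415

Part I: squarings mod 305: 274^1=274, 274^2=46, 274^4=286, 274^8=56, 274^16=86, 274^32=76, 274^64=286, 274^128=56, 274^256=86, 274^512=76, 274^1024=286, 274^2048=56, 274^4096=86, 274^8192=76, 274^16384=286, 274^32768=56, 274^65536=86, 274^131072=76, 274^262144=286, 274^524288=56; 274^897925 = 274^1 * 274^4 * 274^128 * 274^256 * 274^512 * 274^4096 * 274^8192 * 274^32768 * 274^65536 * 274^262144 * 274^524288 = 154 (mod 305); answer 154
Part II: U1 = 154; d = -15; cross terms: (-13*-32 - 36*-15)=956, (36*27 - -35*-32)=-148, (-35*-10 - -28*27)=1106, (-28*-15 - -13*-10)=290; twice the area = |2204| = 2204; area = 1102; boundary points = 1 + 1 + 1 + 5 = 8; strictly interior points = area - boundary/2 + 1 = 1099; answer 1099
Part III: U2 = 1099; c = -18; remainder = value at the root: -5*(-18)^3 - 8*(-18)^2 + 9*(-18)^1 + 9 = (29160) + (-2592) + (-162) + (9) = 26415; answer 26415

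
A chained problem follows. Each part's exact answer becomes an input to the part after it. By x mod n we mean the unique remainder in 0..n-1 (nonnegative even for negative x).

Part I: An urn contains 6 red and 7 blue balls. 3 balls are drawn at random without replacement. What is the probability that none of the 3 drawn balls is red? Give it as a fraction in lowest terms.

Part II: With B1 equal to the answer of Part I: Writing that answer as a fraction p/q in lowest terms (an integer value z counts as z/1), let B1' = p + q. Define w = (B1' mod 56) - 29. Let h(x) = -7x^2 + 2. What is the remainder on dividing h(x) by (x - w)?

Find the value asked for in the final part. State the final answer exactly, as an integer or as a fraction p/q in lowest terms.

-1006

Part I: total draws C(13,3) = 286; favorable C(7,3) = 35; P = 35/286; answer 35/286
Part II: B1 = 35/286; threaded value p + q = 321; w = 12; remainder = value at the root: -7*(12)^2 + 2 = (-1008) + (2) = -1006; answer -1006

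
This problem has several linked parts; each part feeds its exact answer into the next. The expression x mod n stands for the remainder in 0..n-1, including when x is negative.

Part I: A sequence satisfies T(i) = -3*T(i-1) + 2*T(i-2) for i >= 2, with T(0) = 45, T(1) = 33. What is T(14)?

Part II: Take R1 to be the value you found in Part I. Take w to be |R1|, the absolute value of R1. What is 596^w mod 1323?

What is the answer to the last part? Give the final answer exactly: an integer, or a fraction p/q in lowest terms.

890

Part I: T(2) = -3*(33) + 2*(45) = -9; iterating: T(2)=-9, T(3)=93, T(4)=-297, T(5)=1077, T(6)=-3825, T(7)=13629, T(8)=-48537, T(9)=172869, T(10)=-615681, T(11)=2192781, T(12)=-7809705, T(13)=27814677, T(14)=-99063441; answer -99063441
Part II: R1 = -99063441; w = 99063441; squarings mod 1323: 596^1=596, 596^2=652, 596^4=421, 596^8=1282, 596^16=358, 596^32=1156, 596^64=106, 596^128=652, 596^256=421, 596^512=1282, 596^1024=358, 596^2048=1156, 596^4096=106, 596^8192=652, 596^16384=421, 596^32768=1282, 596^65536=358, 596^131072=1156, 596^262144=106, 596^524288=652, 596^1048576=421, 596^2097152=1282, 596^4194304=358, 596^8388608=1156, 596^16777216=106, 596^33554432=652, 596^67108864=421; 596^99063441 = 596^1 * 596^16 * 596^128 * 596^512 * 596^1024 * 596^4096 * 596^32768 * 596^65536 * 596^131072 * 596^262144 * 596^2097152 * 596^4194304 * 596^8388608 * 596^16777216 * 596^67108864 = 890 (mod 1323); answer 890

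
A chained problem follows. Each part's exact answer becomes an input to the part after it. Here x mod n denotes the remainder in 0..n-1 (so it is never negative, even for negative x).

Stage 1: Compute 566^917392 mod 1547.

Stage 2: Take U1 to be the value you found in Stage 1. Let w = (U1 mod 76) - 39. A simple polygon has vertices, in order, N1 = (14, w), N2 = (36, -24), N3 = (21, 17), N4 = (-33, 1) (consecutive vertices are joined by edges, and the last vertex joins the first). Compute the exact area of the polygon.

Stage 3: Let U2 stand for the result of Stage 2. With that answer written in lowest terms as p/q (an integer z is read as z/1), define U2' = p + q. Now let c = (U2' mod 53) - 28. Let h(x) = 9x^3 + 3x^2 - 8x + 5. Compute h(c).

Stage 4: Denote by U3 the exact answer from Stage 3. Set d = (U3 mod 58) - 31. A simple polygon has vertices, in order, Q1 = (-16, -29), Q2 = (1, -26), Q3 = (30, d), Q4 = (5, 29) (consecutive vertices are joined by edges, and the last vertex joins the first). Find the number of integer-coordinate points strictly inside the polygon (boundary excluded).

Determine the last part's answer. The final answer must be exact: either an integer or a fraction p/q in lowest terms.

Stage 1: squarings mod 1547: 566^1=566, 566^2=127, 566^4=659, 566^8=1121, 566^16=477, 566^32=120, 566^64=477, 566^128=120, 566^256=477, 566^512=120, 566^1024=477, 566^2048=120, 566^4096=477, 566^8192=120, 566^16384=477, 566^32768=120, 566^65536=477, 566^131072=120, 566^262144=477, 566^524288=120; 566^917392 = 566^16 * 566^128 * 566^256 * 566^512 * 566^1024 * 566^2048 * 566^4096 * 566^8192 * 566^16384 * 566^32768 * 566^65536 * 566^262144 * 566^524288 = 477 (mod 1547); answer 477
Stage 2: U1 = 477; w = -18; cross terms: (14*-24 - 36*-18)=312, (36*17 - 21*-24)=1116, (21*1 - -33*17)=582, (-33*-18 - 14*1)=580; twice the area = |2590| = 2590; area = 1295; answer 1295
Stage 3: U2 = 1295; threaded value p + q = 1296; c = -4; 9*(-4)^3 + 3*(-4)^2 - 8*(-4)^1 + 5 = (-576) + (48) + (32) + (5) = -491; answer -491
Stage 4: U3 = -491; d = 0; cross terms: (-16*-26 - 1*-29)=445, (1*0 - 30*-26)=780, (30*29 - 5*0)=870, (5*-29 - -16*29)=319; twice the area = |2414| = 2414; area = 1207; boundary points = 1 + 1 + 1 + 1 = 4; strictly interior points = area - boundary/2 + 1 = 1206; answer 1206

1206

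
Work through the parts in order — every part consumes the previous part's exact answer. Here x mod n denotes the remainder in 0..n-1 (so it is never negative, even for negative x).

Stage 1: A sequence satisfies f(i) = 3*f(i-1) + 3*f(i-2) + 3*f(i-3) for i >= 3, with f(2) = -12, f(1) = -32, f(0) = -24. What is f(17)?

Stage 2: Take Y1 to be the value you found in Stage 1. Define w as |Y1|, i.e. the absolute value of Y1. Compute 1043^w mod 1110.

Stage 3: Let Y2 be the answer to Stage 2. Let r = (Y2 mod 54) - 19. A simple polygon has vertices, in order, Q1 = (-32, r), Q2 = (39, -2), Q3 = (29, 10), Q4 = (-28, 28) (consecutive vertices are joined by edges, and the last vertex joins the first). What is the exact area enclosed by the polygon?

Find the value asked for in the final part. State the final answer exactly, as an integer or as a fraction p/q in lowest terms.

Stage 1: f(3) = 3*(-12) + 3*(-32) + 3*(-24) = -204; iterating: f(3)=-204, f(4)=-744, f(5)=-2880, f(6)=-11484, f(7)=-45324, f(8)=-179064, f(9)=-707616, f(10)=-2796012, f(11)=-11048076, f(12)=-43655112, f(13)=-172497600, f(14)=-681602364, f(15)=-2693265228, f(16)=-10642095576, f(17)=-42050889504; answer -42050889504
Stage 2: Y1 = -42050889504; w = 42050889504; squarings mod 1110: 1043^1=1043, 1043^2=49, 1043^4=181, 1043^8=571, 1043^16=811, 1043^32=601, 1043^64=451, 1043^128=271, 1043^256=181, 1043^512=571, 1043^1024=811, 1043^2048=601, 1043^4096=451, 1043^8192=271, 1043^16384=181, 1043^32768=571, 1043^65536=811, 1043^131072=601, 1043^262144=451, 1043^524288=271, 1043^1048576=181, 1043^2097152=571, 1043^4194304=811, 1043^8388608=601, 1043^16777216=451, 1043^33554432=271, 1043^67108864=181, 1043^134217728=571, 1043^268435456=811, 1043^536870912=601, 1043^1073741824=451, 1043^2147483648=271, 1043^4294967296=181, 1043^8589934592=571, 1043^17179869184=811, 1043^34359738368=601; 1043^42050889504 = 1043^32 * 1043^256 * 1043^512 * 1043^1024 * 1043^8192 * 1043^32768 * 1043^65536 * 1043^262144 * 1043^524288 * 1043^2097152 * 1043^4194304 * 1043^33554432 * 1043^134217728 * 1043^1073741824 * 1043^2147483648 * 1043^4294967296 * 1043^34359738368 = 1 (mod 1110); answer 1
Stage 3: Y2 = 1; r = -18; cross terms: (-32*-2 - 39*-18)=766, (39*10 - 29*-2)=448, (29*28 - -28*10)=1092, (-28*-18 - -32*28)=1400; twice the area = |3706| = 3706; area = 1853; answer 1853

1853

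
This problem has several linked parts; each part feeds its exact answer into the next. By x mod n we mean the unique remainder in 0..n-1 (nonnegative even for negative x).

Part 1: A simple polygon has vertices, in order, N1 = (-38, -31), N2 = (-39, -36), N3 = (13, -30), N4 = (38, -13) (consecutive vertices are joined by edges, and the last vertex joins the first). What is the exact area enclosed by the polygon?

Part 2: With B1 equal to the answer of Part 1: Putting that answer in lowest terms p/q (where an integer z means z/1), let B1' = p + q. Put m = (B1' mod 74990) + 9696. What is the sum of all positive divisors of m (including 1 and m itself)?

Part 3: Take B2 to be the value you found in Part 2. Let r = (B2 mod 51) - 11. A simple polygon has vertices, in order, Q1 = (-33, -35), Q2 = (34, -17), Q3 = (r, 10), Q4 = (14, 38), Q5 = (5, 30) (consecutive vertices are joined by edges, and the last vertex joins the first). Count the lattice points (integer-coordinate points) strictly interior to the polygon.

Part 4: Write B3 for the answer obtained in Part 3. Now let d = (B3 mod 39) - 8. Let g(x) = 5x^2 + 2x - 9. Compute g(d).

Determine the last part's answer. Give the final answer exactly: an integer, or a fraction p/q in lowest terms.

Part 1: cross terms: (-38*-36 - -39*-31)=159, (-39*-30 - 13*-36)=1638, (13*-13 - 38*-30)=971, (38*-31 - -38*-13)=-1672; twice the area = |1096| = 1096; area = 548; answer 548
Part 2: B1 = 548; threaded value p + q = 549; m = 10245; 10245 = 3 * 5 * 683; sigma = (1 + 3) * (1 + 5) * (1 + 683) = 4 * 6 * 684 = 16416; answer 16416
Part 3: B2 = 16416; r = 34; cross terms: (-33*-17 - 34*-35)=1751, (34*10 - 34*-17)=918, (34*38 - 14*10)=1152, (14*30 - 5*38)=230, (5*-35 - -33*30)=815; twice the area = |4866| = 4866; area = 2433; boundary points = 1 + 27 + 4 + 1 + 1 = 34; strictly interior points = area - boundary/2 + 1 = 2417; answer 2417
Part 4: B3 = 2417; d = 30; 5*(30)^2 + 2*(30)^1 - 9 = (4500) + (60) + (-9) = 4551; answer 4551

4551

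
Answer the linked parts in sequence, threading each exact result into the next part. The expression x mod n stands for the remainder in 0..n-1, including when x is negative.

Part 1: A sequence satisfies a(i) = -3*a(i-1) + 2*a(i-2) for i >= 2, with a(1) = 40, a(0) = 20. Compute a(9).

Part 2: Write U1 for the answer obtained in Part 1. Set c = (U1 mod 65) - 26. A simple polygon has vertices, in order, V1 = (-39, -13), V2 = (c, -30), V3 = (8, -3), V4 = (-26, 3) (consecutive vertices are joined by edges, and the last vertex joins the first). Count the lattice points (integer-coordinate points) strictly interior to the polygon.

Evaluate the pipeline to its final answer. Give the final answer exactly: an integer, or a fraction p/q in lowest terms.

Part 1: a(2) = -3*(40) + 2*(20) = -80; iterating: a(2)=-80, a(3)=320, a(4)=-1120, a(5)=4000, a(6)=-14240, a(7)=50720, a(8)=-180640, a(9)=643360; answer 643360
Part 2: U1 = 643360; c = 29; cross terms: (-39*-30 - 29*-13)=1547, (29*-3 - 8*-30)=153, (8*3 - -26*-3)=-54, (-26*-13 - -39*3)=455; twice the area = |2101| = 2101; area = 2101/2; boundary points = 17 + 3 + 2 + 1 = 23; strictly interior points = area - boundary/2 + 1 = 1040; answer 1040

1040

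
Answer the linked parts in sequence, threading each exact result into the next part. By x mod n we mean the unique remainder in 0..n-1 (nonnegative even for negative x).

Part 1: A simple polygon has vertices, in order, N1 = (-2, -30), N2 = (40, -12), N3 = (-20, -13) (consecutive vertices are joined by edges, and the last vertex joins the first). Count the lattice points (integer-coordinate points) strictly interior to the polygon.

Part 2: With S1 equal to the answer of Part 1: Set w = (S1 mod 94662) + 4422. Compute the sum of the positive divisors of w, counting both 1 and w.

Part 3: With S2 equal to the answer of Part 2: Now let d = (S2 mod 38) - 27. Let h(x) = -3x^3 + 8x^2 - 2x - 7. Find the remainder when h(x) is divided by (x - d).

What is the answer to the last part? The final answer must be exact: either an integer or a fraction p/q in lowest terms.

Part 1: cross terms: (-2*-12 - 40*-30)=1224, (40*-13 - -20*-12)=-760, (-20*-30 - -2*-13)=574; twice the area = |1038| = 1038; area = 519; boundary points = 6 + 1 + 1 = 8; strictly interior points = area - boundary/2 + 1 = 516; answer 516
Part 2: S1 = 516; w = 4938; 4938 = 2 * 3 * 823; sigma = (1 + 2) * (1 + 3) * (1 + 823) = 3 * 4 * 824 = 9888; answer 9888
Part 3: S2 = 9888; d = -19; remainder = value at the root: -3*(-19)^3 + 8*(-19)^2 - 2*(-19)^1 - 7 = (20577) + (2888) + (38) + (-7) = 23496; answer 23496

23496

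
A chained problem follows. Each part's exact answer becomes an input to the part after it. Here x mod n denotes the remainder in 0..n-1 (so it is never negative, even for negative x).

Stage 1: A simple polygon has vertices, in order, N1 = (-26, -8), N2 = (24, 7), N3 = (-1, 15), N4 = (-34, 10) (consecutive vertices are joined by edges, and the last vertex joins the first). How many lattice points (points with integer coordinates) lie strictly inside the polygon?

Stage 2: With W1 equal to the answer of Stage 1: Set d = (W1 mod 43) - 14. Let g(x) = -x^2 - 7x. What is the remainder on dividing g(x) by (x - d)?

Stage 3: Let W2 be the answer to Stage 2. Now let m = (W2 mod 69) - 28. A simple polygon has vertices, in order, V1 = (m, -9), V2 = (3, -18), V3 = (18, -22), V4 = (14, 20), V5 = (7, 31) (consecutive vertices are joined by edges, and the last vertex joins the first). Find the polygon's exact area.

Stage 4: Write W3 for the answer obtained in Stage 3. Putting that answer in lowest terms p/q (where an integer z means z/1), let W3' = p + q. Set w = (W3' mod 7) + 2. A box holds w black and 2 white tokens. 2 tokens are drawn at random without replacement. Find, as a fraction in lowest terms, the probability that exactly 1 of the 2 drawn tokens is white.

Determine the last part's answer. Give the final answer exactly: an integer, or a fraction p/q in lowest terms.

Stage 1: cross terms: (-26*7 - 24*-8)=10, (24*15 - -1*7)=367, (-1*10 - -34*15)=500, (-34*-8 - -26*10)=532; twice the area = |1409| = 1409; area = 1409/2; boundary points = 5 + 1 + 1 + 2 = 9; strictly interior points = area - boundary/2 + 1 = 701; answer 701
Stage 2: W1 = 701; d = -1; remainder = value at the root: -1*(-1)^2 - 7*(-1)^1 = (-1) + (7) = 6; answer 6
Stage 3: W2 = 6; m = -22; cross terms: (-22*-18 - 3*-9)=423, (3*-22 - 18*-18)=258, (18*20 - 14*-22)=668, (14*31 - 7*20)=294, (7*-9 - -22*31)=619; twice the area = |2262| = 2262; area = 1131; answer 1131
Stage 4: W3 = 1131; threaded value p + q = 1132; w = 7; total draws C(9,2) = 36; favorable C(2,1)*C(7,1) = 14; P = 7/18; answer 7/18

7/18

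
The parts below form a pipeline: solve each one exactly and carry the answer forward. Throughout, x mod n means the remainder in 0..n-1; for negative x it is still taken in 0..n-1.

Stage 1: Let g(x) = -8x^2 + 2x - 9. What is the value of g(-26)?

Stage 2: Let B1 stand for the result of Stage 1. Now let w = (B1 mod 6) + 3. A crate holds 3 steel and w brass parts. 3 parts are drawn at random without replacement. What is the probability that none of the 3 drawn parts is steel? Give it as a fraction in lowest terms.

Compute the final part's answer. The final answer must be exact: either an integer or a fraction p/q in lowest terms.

5/21

Stage 1: -8*(-26)^2 + 2*(-26)^1 - 9 = (-5408) + (-52) + (-9) = -5469; answer -5469
Stage 2: B1 = -5469; w = 6; total draws C(9,3) = 84; favorable C(6,3) = 20; P = 5/21; answer 5/21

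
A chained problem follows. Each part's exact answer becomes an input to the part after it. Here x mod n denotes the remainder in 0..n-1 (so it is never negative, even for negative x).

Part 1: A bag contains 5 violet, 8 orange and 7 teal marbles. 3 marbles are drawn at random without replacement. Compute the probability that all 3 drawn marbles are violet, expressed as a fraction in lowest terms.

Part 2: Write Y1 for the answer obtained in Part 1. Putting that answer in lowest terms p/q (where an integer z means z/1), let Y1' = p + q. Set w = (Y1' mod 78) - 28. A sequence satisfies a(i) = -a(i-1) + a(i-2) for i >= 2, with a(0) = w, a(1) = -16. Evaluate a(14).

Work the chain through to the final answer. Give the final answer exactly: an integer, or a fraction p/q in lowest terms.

8129

Part 1: total draws C(20,3) = 1140; favorable C(5,3) = 10; P = 1/114; answer 1/114
Part 2: Y1 = 1/114; threaded value p + q = 115; w = 9; a(2) = -1*(-16) + 1*(9) = 25; iterating: a(2)=25, a(3)=-41, a(4)=66, a(5)=-107, a(6)=173, a(7)=-280, a(8)=453, a(9)=-733, a(10)=1186, a(11)=-1919, a(12)=3105, a(13)=-5024, a(14)=8129; answer 8129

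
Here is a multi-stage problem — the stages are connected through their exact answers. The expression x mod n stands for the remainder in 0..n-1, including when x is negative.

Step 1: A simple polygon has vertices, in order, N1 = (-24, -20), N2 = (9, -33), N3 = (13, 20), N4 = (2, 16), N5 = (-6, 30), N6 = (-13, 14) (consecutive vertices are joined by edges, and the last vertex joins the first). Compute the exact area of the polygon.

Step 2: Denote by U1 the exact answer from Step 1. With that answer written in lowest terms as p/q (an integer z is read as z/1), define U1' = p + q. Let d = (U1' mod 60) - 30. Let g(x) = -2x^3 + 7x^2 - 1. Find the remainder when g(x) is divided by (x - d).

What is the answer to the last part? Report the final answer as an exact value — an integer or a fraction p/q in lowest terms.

-11192

Step 1: cross terms: (-24*-33 - 9*-20)=972, (9*20 - 13*-33)=609, (13*16 - 2*20)=168, (2*30 - -6*16)=156, (-6*14 - -13*30)=306, (-13*-20 - -24*14)=596; twice the area = |2807| = 2807; area = 2807/2; answer 2807/2
Step 2: U1 = 2807/2; threaded value p + q = 2809; d = 19; remainder = value at the root: -2*(19)^3 + 7*(19)^2 - 1 = (-13718) + (2527) + (-1) = -11192; answer -11192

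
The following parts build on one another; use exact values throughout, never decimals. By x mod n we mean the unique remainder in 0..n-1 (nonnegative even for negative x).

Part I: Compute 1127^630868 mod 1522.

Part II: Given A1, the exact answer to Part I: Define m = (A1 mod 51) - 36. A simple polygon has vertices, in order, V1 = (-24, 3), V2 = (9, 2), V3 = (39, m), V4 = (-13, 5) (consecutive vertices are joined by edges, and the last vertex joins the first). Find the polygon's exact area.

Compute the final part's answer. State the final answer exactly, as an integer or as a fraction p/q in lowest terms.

Part I: squarings mod 1522: 1127^1=1127, 1127^2=781, 1127^4=1161, 1127^8=951, 1127^16=333, 1127^32=1305, 1127^64=1429, 1127^128=1039, 1127^256=423, 1127^512=855, 1127^1024=465, 1127^2048=101, 1127^4096=1069, 1127^8192=1261, 1127^16384=1153, 1127^32768=703, 1127^65536=1081, 1127^131072=1187, 1127^262144=1119, 1127^524288=1077; 1127^630868 = 1127^4 * 1127^16 * 1127^64 * 1127^8192 * 1127^32768 * 1127^65536 * 1127^524288 = 89 (mod 1522); answer 89
Part II: A1 = 89; m = 2; cross terms: (-24*2 - 9*3)=-75, (9*2 - 39*2)=-60, (39*5 - -13*2)=221, (-13*3 - -24*5)=81; twice the area = |167| = 167; area = 167/2; answer 167/2

167/2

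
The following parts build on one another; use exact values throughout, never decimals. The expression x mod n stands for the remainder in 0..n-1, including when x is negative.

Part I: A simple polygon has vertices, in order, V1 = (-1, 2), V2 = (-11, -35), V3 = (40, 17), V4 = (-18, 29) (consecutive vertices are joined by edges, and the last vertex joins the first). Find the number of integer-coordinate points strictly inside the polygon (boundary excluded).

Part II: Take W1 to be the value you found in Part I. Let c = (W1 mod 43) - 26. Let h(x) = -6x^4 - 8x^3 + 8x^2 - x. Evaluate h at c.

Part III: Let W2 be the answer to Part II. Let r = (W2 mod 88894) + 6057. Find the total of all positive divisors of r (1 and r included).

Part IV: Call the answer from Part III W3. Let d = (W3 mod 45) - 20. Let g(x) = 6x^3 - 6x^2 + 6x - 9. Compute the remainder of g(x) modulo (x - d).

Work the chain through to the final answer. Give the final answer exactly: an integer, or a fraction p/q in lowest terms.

-50529

Part I: cross terms: (-1*-35 - -11*2)=57, (-11*17 - 40*-35)=1213, (40*29 - -18*17)=1466, (-18*2 - -1*29)=-7; twice the area = |2729| = 2729; area = 2729/2; boundary points = 1 + 1 + 2 + 1 = 5; strictly interior points = area - boundary/2 + 1 = 1363; answer 1363
Part II: W1 = 1363; c = 4; -6*(4)^4 - 8*(4)^3 + 8*(4)^2 - 1*(4)^1 = (-1536) + (-512) + (128) + (-4) = -1924; answer -1924
Part III: W2 = -1924; r = 93027; 93027 = 3 * 11 * 2819; sigma = (1 + 3) * (1 + 11) * (1 + 2819) = 4 * 12 * 2820 = 135360; answer 135360
Part IV: W3 = 135360; d = -20; remainder = value at the root: 6*(-20)^3 - 6*(-20)^2 + 6*(-20)^1 - 9 = (-48000) + (-2400) + (-120) + (-9) = -50529; answer -50529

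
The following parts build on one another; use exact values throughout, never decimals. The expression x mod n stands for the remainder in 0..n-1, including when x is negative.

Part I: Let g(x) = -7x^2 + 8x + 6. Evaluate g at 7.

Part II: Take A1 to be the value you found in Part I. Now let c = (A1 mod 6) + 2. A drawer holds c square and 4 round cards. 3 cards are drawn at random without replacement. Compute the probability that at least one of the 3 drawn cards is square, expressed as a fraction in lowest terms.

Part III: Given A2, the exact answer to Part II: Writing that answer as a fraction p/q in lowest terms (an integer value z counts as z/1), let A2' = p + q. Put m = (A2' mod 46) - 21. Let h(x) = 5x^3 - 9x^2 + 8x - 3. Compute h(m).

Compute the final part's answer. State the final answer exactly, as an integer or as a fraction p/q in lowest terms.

Part I: -7*(7)^2 + 8*(7)^1 + 6 = (-343) + (56) + (6) = -281; answer -281
Part II: A1 = -281; c = 3; total draws C(7,3) = 35; complement C(4,3) = 4; favorable 35 - 4 = 31; P = 31/35; answer 31/35
Part III: A2 = 31/35; threaded value p + q = 66; m = -1; 5*(-1)^3 - 9*(-1)^2 + 8*(-1)^1 - 3 = (-5) + (-9) + (-8) + (-3) = -25; answer -25

-25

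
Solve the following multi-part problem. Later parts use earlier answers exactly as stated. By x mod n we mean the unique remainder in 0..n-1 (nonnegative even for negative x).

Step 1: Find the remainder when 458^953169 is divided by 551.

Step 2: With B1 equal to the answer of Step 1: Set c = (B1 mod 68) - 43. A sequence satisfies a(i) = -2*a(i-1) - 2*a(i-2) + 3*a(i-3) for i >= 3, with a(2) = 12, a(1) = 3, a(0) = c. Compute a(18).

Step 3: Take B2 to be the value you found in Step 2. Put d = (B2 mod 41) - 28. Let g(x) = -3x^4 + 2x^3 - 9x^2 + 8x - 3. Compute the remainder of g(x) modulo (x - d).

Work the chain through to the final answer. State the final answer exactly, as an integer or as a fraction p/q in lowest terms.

-207235

Step 1: squarings mod 551: 458^1=458, 458^2=384, 458^4=339, 458^8=313, 458^16=442, 458^32=310, 458^64=226, 458^128=384, 458^256=339, 458^512=313, 458^1024=442, 458^2048=310, 458^4096=226, 458^8192=384, 458^16384=339, 458^32768=313, 458^65536=442, 458^131072=310, 458^262144=226, 458^524288=384; 458^953169 = 458^1 * 458^16 * 458^64 * 458^256 * 458^512 * 458^2048 * 458^32768 * 458^131072 * 458^262144 * 458^524288 = 88 (mod 551); answer 88
Step 2: B1 = 88; c = -23; a(3) = -2*(12) - 2*(3) + 3*(-23) = -99; iterating: a(3)=-99, a(4)=183, a(5)=-132, a(6)=-399, a(7)=1611, a(8)=-2820, a(9)=1221, a(10)=8031, a(11)=-26964, a(12)=41529, a(13)=-5037, a(14)=-153876, a(15)=442413, a(16)=-592185, a(17)=-162084, a(18)=2835777; answer 2835777
Step 3: B2 = 2835777; d = -16; remainder = value at the root: -3*(-16)^4 + 2*(-16)^3 - 9*(-16)^2 + 8*(-16)^1 - 3 = (-196608) + (-8192) + (-2304) + (-128) + (-3) = -207235; answer -207235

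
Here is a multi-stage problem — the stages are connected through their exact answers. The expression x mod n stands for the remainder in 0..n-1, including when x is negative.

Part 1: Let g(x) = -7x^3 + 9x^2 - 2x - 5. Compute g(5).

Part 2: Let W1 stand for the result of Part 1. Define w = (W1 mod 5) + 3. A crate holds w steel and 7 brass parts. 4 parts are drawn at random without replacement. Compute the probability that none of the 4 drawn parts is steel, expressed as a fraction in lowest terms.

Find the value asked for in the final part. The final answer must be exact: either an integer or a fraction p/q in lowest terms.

1/6

Part 1: -7*(5)^3 + 9*(5)^2 - 2*(5)^1 - 5 = (-875) + (225) + (-10) + (-5) = -665; answer -665
Part 2: W1 = -665; w = 3; total draws C(10,4) = 210; favorable C(7,4) = 35; P = 1/6; answer 1/6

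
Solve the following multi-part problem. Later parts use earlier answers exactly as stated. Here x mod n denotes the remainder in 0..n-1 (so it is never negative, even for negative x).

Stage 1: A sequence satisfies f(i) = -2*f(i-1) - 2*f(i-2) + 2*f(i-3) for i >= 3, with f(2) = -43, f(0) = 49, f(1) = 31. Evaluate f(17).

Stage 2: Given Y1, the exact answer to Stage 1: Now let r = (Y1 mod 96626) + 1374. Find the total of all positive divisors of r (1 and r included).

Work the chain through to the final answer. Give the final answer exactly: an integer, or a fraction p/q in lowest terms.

76032

Stage 1: f(3) = -2*(-43) - 2*(31) + 2*(49) = 122; iterating: f(3)=122, f(4)=-96, f(5)=-138, f(6)=712, f(7)=-1340, f(8)=980, f(9)=2144, f(10)=-8928, f(11)=15528, f(12)=-8912, f(13)=-31088, f(14)=111056, f(15)=-177760, f(16)=71232, f(17)=435168; answer 435168
Stage 2: Y1 = 435168; r = 50038; 50038 = 2 * 127 * 197; sigma = (1 + 2) * (1 + 127) * (1 + 197) = 3 * 128 * 198 = 76032; answer 76032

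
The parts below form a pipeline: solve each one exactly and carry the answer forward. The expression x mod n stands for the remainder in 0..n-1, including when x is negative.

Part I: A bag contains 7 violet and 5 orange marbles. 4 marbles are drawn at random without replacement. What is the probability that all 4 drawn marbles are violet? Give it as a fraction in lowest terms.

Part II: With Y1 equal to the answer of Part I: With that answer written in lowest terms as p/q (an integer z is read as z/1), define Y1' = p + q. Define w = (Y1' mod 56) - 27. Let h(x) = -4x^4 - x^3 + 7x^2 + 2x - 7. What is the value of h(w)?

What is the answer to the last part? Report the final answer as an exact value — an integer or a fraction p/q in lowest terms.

-1127789

Part I: total draws C(12,4) = 495; favorable C(7,4) = 35; P = 7/99; answer 7/99
Part II: Y1 = 7/99; threaded value p + q = 106; w = 23; -4*(23)^4 - 1*(23)^3 + 7*(23)^2 + 2*(23)^1 - 7 = (-1119364) + (-12167) + (3703) + (46) + (-7) = -1127789; answer -1127789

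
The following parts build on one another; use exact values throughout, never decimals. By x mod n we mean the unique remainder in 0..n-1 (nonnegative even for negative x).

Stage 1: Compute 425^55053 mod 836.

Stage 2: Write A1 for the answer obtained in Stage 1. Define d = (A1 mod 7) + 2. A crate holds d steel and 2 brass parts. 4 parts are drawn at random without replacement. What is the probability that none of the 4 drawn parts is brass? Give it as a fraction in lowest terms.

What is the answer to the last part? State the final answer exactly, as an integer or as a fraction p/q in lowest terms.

Stage 1: squarings mod 836: 425^1=425, 425^2=49, 425^4=729, 425^8=581, 425^16=653, 425^32=49, 425^64=729, 425^128=581, 425^256=653, 425^512=49, 425^1024=729, 425^2048=581, 425^4096=653, 425^8192=49, 425^16384=729, 425^32768=581; 425^55053 = 425^1 * 425^4 * 425^8 * 425^256 * 425^512 * 425^1024 * 425^4096 * 425^16384 * 425^32768 = 761 (mod 836); answer 761
Stage 2: A1 = 761; d = 7; total draws C(9,4) = 126; favorable C(7,4) = 35; P = 5/18; answer 5/18

5/18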